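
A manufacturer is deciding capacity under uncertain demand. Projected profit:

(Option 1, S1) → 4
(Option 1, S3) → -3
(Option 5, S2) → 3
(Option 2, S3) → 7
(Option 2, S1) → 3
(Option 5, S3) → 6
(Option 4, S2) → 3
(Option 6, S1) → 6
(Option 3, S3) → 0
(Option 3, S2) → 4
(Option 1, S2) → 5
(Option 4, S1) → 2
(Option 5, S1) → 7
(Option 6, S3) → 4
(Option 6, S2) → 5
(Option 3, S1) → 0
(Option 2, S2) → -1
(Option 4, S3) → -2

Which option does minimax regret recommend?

Column bests: S1=7, S2=5, S3=7.
Option 1 regrets: 3, 0, 10 → max 10
Option 2 regrets: 4, 6, 0 → max 6
Option 3 regrets: 7, 1, 7 → max 7
Option 4 regrets: 5, 2, 9 → max 9
Option 5 regrets: 0, 2, 1 → max 2
Option 6 regrets: 1, 0, 3 → max 3
Smallest max regret = 2 → Option 5.

Option 5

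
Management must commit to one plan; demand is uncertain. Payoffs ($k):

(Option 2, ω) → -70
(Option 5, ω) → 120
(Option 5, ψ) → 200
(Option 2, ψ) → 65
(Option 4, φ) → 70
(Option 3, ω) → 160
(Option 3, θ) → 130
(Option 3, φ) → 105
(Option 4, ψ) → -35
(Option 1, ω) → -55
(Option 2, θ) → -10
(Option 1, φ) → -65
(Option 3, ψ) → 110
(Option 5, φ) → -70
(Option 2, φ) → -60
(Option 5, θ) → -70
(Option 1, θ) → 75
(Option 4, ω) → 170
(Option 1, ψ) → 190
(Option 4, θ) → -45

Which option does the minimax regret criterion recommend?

Column bests: θ=130, φ=105, ψ=200, ω=170.
Option 1 regrets: 55, 170, 10, 225 → max 225
Option 2 regrets: 140, 165, 135, 240 → max 240
Option 3 regrets: 0, 0, 90, 10 → max 90
Option 4 regrets: 175, 35, 235, 0 → max 235
Option 5 regrets: 200, 175, 0, 50 → max 200
Smallest max regret = 90 → Option 3.

Option 3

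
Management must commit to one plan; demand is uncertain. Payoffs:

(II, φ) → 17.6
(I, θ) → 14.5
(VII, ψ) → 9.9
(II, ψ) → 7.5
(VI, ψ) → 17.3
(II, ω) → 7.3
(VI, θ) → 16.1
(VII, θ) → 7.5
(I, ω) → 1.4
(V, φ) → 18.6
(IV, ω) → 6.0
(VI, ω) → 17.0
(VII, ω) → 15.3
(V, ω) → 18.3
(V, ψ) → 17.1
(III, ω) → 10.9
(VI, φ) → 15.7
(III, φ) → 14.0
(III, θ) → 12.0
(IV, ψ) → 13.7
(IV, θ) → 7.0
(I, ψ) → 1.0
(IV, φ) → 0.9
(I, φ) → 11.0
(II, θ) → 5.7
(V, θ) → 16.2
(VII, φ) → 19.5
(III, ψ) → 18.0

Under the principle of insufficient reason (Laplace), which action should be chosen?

V

Row averages: I=6.975, II=9.525, III=13.725, IV=6.9, V=17.55, VI=16.525, VII=13.05
Highest average = 17.55 → V.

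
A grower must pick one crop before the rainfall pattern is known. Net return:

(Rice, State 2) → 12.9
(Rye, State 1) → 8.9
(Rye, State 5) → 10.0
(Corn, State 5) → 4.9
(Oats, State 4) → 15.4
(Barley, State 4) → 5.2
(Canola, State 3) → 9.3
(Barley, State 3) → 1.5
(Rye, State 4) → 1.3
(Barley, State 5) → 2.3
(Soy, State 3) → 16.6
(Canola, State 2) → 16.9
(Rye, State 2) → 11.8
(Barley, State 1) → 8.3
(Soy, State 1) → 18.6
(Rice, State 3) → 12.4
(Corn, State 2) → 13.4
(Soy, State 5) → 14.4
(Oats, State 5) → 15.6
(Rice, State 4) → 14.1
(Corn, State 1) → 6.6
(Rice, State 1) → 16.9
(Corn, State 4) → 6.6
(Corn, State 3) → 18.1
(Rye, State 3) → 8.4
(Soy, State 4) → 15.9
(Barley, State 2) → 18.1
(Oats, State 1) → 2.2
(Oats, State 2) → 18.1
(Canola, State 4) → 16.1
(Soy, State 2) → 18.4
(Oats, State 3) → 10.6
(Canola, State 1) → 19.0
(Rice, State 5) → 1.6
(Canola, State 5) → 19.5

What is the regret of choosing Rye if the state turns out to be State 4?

Best payoff under State 4 is 16.1.
Regret = 16.1 − 1.3 = 14.8.

14.8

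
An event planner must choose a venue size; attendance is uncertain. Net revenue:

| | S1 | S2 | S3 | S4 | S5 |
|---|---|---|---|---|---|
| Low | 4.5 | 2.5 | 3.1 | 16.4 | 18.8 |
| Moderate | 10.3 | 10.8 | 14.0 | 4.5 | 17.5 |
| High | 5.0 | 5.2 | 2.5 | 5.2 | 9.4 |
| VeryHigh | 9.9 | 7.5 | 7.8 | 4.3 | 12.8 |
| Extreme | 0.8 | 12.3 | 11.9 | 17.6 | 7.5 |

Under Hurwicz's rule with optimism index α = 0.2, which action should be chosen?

Moderate

Low: 0.2·18.8 + 0.8·2.5 = 5.76
Moderate: 0.2·17.5 + 0.8·4.5 = 7.1
High: 0.2·9.4 + 0.8·2.5 = 3.88
VeryHigh: 0.2·12.8 + 0.8·4.3 = 6
Extreme: 0.2·17.6 + 0.8·0.8 = 4.16
Highest Hurwicz score = 7.1 → Moderate.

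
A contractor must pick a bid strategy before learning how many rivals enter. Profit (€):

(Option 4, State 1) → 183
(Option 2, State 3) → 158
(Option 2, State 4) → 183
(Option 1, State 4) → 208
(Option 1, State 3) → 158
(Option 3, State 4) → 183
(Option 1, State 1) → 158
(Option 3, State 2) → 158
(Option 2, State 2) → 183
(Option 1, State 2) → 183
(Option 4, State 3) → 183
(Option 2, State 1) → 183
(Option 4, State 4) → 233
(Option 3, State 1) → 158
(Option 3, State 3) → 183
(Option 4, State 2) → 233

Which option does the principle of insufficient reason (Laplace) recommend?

Row averages: Option 1=176.75, Option 2=176.75, Option 3=170.5, Option 4=208
Highest average = 208 → Option 4.

Option 4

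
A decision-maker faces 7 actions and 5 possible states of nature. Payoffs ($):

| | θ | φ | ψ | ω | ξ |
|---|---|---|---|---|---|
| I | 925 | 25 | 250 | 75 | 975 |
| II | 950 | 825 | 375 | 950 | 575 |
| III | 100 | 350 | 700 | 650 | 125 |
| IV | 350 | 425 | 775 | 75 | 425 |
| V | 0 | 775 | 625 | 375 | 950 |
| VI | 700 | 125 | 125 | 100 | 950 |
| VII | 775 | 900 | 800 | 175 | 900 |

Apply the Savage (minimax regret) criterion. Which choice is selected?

Column bests: θ=950, φ=900, ψ=800, ω=950, ξ=975.
I regrets: 25, 875, 550, 875, 0 → max 875
II regrets: 0, 75, 425, 0, 400 → max 425
III regrets: 850, 550, 100, 300, 850 → max 850
IV regrets: 600, 475, 25, 875, 550 → max 875
V regrets: 950, 125, 175, 575, 25 → max 950
VI regrets: 250, 775, 675, 850, 25 → max 850
VII regrets: 175, 0, 0, 775, 75 → max 775
Smallest max regret = 425 → II.

II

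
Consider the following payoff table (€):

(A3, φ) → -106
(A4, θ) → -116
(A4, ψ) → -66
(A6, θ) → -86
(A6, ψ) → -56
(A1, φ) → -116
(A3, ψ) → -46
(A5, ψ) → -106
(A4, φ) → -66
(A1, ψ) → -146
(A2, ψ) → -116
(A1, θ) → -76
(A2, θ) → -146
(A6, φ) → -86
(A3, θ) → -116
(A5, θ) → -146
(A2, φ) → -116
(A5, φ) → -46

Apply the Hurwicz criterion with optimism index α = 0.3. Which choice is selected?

A1: 0.3·(-76) + 0.7·(-146) = -125
A2: 0.3·(-116) + 0.7·(-146) = -137
A3: 0.3·(-46) + 0.7·(-116) = -95
A4: 0.3·(-66) + 0.7·(-116) = -101
A5: 0.3·(-46) + 0.7·(-146) = -116
A6: 0.3·(-56) + 0.7·(-86) = -77
Highest Hurwicz score = -77 → A6.

A6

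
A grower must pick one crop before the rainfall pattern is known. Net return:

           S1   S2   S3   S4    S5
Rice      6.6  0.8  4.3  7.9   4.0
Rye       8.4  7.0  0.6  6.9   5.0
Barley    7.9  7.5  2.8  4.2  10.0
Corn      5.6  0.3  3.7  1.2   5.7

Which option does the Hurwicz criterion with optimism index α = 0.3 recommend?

Barley

Rice: 0.3·7.9 + 0.7·0.8 = 2.93
Rye: 0.3·8.4 + 0.7·0.6 = 2.94
Barley: 0.3·10.0 + 0.7·2.8 = 4.96
Corn: 0.3·5.7 + 0.7·0.3 = 1.92
Highest Hurwicz score = 4.96 → Barley.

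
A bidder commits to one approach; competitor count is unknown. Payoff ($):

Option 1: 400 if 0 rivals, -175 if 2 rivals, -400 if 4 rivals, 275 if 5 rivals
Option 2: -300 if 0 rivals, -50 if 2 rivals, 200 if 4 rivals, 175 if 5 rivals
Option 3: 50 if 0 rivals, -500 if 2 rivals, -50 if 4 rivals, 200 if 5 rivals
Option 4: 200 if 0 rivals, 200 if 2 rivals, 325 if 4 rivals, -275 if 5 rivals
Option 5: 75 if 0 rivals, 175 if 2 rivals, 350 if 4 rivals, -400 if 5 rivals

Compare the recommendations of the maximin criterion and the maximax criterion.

Row minima: Option 1=-400, Option 2=-300, Option 3=-500, Option 4=-275, Option 5=-400
Best worst-case = -275 → Option 4.
Row maxima: Option 1=400, Option 2=200, Option 3=200, Option 4=325, Option 5=350
Best best-case = 400 → Option 1.

maximin → Option 4; maximax → Option 1 (disagree)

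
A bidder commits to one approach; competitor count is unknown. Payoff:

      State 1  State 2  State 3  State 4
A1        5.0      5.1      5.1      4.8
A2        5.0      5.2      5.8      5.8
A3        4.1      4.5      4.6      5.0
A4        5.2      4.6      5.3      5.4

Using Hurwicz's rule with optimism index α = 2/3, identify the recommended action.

A2

A1: 2/3·5.1 + 1/3·4.8 = 5
A2: 2/3·5.8 + 1/3·5.0 = 83/15
A3: 2/3·5.0 + 1/3·4.1 = 4.7
A4: 2/3·5.4 + 1/3·4.6 = 77/15
Highest Hurwicz score = 83/15 → A2.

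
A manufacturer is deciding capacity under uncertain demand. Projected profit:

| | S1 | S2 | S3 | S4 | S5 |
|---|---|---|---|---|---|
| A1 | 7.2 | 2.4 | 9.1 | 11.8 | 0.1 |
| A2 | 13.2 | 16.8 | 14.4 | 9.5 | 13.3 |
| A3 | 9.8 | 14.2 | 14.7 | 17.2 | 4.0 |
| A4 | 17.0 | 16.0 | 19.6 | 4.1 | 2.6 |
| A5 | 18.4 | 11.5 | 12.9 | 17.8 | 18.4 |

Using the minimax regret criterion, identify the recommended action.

Column bests: S1=18.4, S2=16.8, S3=19.6, S4=17.8, S5=18.4.
A1 regrets: 11.2, 14.4, 10.5, 6.0, 18.3 → max 18.3
A2 regrets: 5.2, 0.0, 5.2, 8.3, 5.1 → max 8.3
A3 regrets: 8.6, 2.6, 4.9, 0.6, 14.4 → max 14.4
A4 regrets: 1.4, 0.8, 0.0, 13.7, 15.8 → max 15.8
A5 regrets: 0.0, 5.3, 6.7, 0.0, 0.0 → max 6.7
Smallest max regret = 6.7 → A5.

A5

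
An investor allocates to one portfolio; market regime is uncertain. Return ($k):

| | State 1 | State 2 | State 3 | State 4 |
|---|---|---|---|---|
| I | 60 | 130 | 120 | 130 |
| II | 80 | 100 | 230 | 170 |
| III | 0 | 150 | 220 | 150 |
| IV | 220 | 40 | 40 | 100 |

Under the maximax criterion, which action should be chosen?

Row maxima: I=130, II=230, III=220, IV=220
Best best-case = 230 → II.

II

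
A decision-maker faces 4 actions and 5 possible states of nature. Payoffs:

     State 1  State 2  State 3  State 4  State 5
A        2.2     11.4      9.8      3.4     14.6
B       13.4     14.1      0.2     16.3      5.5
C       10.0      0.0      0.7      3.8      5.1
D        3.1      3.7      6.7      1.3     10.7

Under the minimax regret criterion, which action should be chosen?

Column bests: State 1=13.4, State 2=14.1, State 3=9.8, State 4=16.3, State 5=14.6.
A regrets: 11.2, 2.7, 0.0, 12.9, 0.0 → max 12.9
B regrets: 0.0, 0.0, 9.6, 0.0, 9.1 → max 9.6
C regrets: 3.4, 14.1, 9.1, 12.5, 9.5 → max 14.1
D regrets: 10.3, 10.4, 3.1, 15.0, 3.9 → max 15.0
Smallest max regret = 9.6 → B.

B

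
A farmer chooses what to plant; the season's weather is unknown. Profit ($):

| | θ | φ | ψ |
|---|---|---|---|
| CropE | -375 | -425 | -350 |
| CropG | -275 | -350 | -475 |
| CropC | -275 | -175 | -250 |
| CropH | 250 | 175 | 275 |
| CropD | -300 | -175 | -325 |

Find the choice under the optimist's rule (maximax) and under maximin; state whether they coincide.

maximax → CropH; maximin → CropH (agree)

Row maxima: CropE=-350, CropG=-275, CropC=-175, CropH=275, CropD=-175
Best best-case = 275 → CropH.
Row minima: CropE=-425, CropG=-475, CropC=-275, CropH=175, CropD=-325
Best worst-case = 175 → CropH.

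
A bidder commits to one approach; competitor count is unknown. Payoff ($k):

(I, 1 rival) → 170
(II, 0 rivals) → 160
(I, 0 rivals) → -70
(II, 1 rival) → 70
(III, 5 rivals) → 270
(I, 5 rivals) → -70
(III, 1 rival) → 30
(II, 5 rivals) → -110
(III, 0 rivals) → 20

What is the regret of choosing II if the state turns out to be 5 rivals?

Best payoff under 5 rivals is 270.
Regret = 270 − (-110) = 380.

380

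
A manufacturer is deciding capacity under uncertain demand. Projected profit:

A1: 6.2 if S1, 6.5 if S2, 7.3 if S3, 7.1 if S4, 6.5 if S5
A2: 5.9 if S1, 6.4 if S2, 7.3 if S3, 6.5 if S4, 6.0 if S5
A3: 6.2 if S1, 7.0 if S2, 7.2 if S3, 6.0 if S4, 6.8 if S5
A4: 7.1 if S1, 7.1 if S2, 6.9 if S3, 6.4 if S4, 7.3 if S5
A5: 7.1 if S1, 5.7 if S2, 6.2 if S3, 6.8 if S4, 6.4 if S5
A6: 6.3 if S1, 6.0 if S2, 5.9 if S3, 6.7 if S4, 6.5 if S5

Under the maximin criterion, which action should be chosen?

A4

Row minima: A1=6.2, A2=5.9, A3=6.0, A4=6.4, A5=5.7, A6=5.9
Best worst-case = 6.4 → A4.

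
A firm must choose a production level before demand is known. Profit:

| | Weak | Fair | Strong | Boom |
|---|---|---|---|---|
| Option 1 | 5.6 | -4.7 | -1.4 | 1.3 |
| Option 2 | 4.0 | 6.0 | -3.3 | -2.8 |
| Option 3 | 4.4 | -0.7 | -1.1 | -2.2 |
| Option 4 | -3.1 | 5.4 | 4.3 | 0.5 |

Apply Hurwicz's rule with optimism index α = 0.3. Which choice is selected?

Option 3

Option 1: 0.3·5.6 + 0.7·(-4.7) = -1.61
Option 2: 0.3·6.0 + 0.7·(-3.3) = -0.51
Option 3: 0.3·4.4 + 0.7·(-2.2) = -0.22
Option 4: 0.3·5.4 + 0.7·(-3.1) = -0.55
Highest Hurwicz score = -0.22 → Option 3.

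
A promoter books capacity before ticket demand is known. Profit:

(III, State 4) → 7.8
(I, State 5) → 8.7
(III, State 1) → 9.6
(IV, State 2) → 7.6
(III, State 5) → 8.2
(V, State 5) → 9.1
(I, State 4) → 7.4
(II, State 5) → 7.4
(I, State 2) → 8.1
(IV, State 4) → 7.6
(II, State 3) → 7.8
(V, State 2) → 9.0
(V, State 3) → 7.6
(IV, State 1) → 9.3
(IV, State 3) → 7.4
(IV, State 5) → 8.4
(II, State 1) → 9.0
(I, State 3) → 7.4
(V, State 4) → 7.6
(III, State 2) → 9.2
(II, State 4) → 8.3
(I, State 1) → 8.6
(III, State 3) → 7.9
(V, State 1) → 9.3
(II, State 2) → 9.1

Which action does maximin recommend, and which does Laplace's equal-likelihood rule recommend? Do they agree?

Row minima: I=7.4, II=7.4, III=7.8, IV=7.4, V=7.6
Best worst-case = 7.8 → III.
Row averages: I=8.04, II=8.32, III=8.54, IV=8.06, V=8.52
Highest average = 8.54 → III.

maximin → III; laplace → III (agree)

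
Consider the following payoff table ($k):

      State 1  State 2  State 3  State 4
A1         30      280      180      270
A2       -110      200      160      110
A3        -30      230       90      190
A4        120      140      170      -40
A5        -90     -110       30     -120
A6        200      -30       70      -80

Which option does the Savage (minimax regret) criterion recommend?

Column bests: State 1=200, State 2=280, State 3=180, State 4=270.
A1 regrets: 170, 0, 0, 0 → max 170
A2 regrets: 310, 80, 20, 160 → max 310
A3 regrets: 230, 50, 90, 80 → max 230
A4 regrets: 80, 140, 10, 310 → max 310
A5 regrets: 290, 390, 150, 390 → max 390
A6 regrets: 0, 310, 110, 350 → max 350
Smallest max regret = 170 → A1.

A1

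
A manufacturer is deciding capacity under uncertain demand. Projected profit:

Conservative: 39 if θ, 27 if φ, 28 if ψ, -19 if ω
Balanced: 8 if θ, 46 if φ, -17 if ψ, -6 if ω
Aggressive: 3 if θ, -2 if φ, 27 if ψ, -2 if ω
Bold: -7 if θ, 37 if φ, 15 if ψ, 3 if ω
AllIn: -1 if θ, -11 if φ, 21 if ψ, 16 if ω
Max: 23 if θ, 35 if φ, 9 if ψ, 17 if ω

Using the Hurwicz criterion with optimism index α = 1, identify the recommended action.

Conservative: 1·39 + 0·(-19) = 39
Balanced: 1·46 + 0·(-17) = 46
Aggressive: 1·27 + 0·(-2) = 27
Bold: 1·37 + 0·(-7) = 37
AllIn: 1·21 + 0·(-11) = 21
Max: 1·35 + 0·9 = 35
Highest Hurwicz score = 46 → Balanced.

Balanced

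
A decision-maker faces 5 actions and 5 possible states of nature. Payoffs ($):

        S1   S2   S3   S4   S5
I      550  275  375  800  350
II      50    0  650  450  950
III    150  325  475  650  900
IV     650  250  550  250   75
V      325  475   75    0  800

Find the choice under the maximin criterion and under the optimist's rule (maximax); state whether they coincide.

maximin → I; maximax → II (disagree)

Row minima: I=275, II=0, III=150, IV=75, V=0
Best worst-case = 275 → I.
Row maxima: I=800, II=950, III=900, IV=650, V=800
Best best-case = 950 → II.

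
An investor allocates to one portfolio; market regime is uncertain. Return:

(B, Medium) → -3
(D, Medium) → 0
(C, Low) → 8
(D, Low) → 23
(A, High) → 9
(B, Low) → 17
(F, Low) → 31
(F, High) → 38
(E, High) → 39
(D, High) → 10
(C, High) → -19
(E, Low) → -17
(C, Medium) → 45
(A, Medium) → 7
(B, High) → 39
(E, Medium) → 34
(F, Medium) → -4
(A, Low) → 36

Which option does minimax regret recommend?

A

Column bests: Low=36, Medium=45, High=39.
A regrets: 0, 38, 30 → max 38
B regrets: 19, 48, 0 → max 48
C regrets: 28, 0, 58 → max 58
D regrets: 13, 45, 29 → max 45
E regrets: 53, 11, 0 → max 53
F regrets: 5, 49, 1 → max 49
Smallest max regret = 38 → A.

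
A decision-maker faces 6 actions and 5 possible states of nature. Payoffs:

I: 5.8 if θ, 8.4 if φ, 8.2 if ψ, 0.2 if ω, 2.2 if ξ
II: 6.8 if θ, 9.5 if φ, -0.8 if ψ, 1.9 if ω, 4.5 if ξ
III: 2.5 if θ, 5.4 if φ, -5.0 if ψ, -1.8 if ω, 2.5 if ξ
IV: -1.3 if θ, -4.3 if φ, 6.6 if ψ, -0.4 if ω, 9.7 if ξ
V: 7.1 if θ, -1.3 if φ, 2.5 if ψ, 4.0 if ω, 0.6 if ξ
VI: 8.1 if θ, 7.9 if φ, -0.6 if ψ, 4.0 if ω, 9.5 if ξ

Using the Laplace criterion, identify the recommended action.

VI

Row averages: I=4.96, II=4.38, III=0.72, IV=2.06, V=2.58, VI=5.78
Highest average = 5.78 → VI.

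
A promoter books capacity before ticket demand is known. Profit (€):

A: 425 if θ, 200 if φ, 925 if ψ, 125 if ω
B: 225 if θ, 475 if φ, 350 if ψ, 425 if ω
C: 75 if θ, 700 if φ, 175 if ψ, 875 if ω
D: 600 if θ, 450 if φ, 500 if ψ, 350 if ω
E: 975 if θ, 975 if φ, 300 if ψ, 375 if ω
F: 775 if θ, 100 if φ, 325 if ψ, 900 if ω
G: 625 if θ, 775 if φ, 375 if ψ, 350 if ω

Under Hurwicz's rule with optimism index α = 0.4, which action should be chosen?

E

A: 0.4·925 + 0.6·125 = 445
B: 0.4·475 + 0.6·225 = 325
C: 0.4·875 + 0.6·75 = 395
D: 0.4·600 + 0.6·350 = 450
E: 0.4·975 + 0.6·300 = 570
F: 0.4·900 + 0.6·100 = 420
G: 0.4·775 + 0.6·350 = 520
Highest Hurwicz score = 570 → E.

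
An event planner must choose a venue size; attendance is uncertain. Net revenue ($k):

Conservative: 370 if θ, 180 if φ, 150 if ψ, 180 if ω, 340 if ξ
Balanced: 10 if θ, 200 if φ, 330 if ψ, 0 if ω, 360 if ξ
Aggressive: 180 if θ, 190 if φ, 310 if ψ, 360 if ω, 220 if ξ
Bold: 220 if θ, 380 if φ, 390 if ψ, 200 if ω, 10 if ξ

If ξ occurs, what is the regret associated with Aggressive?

Best payoff under ξ is 360.
Regret = 360 − 220 = 140.

140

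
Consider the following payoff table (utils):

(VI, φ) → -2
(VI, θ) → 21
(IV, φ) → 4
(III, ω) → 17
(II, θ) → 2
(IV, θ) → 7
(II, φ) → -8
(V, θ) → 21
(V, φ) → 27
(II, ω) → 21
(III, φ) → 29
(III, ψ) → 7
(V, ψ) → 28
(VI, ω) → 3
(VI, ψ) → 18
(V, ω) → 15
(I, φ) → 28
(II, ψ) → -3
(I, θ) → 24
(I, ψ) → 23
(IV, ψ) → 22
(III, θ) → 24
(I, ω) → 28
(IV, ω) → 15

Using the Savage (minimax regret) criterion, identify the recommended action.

I

Column bests: θ=24, φ=29, ψ=28, ω=28.
I regrets: 0, 1, 5, 0 → max 5
II regrets: 22, 37, 31, 7 → max 37
III regrets: 0, 0, 21, 11 → max 21
IV regrets: 17, 25, 6, 13 → max 25
V regrets: 3, 2, 0, 13 → max 13
VI regrets: 3, 31, 10, 25 → max 31
Smallest max regret = 5 → I.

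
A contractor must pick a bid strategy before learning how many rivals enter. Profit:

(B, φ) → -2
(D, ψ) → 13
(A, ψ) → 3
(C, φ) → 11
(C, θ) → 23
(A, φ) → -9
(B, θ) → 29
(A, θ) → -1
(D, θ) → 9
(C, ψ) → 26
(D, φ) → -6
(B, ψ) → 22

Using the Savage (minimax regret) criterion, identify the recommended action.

Column bests: θ=29, φ=11, ψ=26.
A regrets: 30, 20, 23 → max 30
B regrets: 0, 13, 4 → max 13
C regrets: 6, 0, 0 → max 6
D regrets: 20, 17, 13 → max 20
Smallest max regret = 6 → C.

C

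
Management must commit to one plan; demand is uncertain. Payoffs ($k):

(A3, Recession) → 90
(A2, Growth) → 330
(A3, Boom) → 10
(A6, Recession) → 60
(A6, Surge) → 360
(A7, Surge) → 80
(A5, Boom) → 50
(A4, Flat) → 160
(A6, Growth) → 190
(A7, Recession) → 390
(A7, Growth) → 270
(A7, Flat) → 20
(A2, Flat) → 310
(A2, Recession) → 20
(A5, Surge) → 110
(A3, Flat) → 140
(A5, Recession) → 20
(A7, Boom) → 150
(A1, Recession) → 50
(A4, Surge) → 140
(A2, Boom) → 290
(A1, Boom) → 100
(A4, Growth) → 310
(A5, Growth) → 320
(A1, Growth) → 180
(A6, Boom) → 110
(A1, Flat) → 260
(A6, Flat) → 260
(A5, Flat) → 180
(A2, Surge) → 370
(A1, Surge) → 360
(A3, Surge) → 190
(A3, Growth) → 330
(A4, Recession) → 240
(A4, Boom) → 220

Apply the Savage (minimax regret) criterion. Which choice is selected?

A4

Column bests: Recession=390, Flat=310, Growth=330, Boom=290, Surge=370.
A1 regrets: 340, 50, 150, 190, 10 → max 340
A2 regrets: 370, 0, 0, 0, 0 → max 370
A3 regrets: 300, 170, 0, 280, 180 → max 300
A4 regrets: 150, 150, 20, 70, 230 → max 230
A5 regrets: 370, 130, 10, 240, 260 → max 370
A6 regrets: 330, 50, 140, 180, 10 → max 330
A7 regrets: 0, 290, 60, 140, 290 → max 290
Smallest max regret = 230 → A4.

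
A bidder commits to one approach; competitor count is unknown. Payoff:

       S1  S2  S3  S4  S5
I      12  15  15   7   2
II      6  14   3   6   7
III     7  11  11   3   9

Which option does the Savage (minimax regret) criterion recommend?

III

Column bests: S1=12, S2=15, S3=15, S4=7, S5=9.
I regrets: 0, 0, 0, 0, 7 → max 7
II regrets: 6, 1, 12, 1, 2 → max 12
III regrets: 5, 4, 4, 4, 0 → max 5
Smallest max regret = 5 → III.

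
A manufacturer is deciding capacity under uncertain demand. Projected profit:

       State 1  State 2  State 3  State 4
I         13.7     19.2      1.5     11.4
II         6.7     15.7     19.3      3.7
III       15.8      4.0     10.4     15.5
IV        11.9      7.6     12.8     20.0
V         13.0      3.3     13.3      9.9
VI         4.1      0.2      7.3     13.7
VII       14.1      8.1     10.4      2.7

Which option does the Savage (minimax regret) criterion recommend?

IV

Column bests: State 1=15.8, State 2=19.2, State 3=19.3, State 4=20.0.
I regrets: 2.1, 0.0, 17.8, 8.6 → max 17.8
II regrets: 9.1, 3.5, 0.0, 16.3 → max 16.3
III regrets: 0.0, 15.2, 8.9, 4.5 → max 15.2
IV regrets: 3.9, 11.6, 6.5, 0.0 → max 11.6
V regrets: 2.8, 15.9, 6.0, 10.1 → max 15.9
VI regrets: 11.7, 19.0, 12.0, 6.3 → max 19.0
VII regrets: 1.7, 11.1, 8.9, 17.3 → max 17.3
Smallest max regret = 11.6 → IV.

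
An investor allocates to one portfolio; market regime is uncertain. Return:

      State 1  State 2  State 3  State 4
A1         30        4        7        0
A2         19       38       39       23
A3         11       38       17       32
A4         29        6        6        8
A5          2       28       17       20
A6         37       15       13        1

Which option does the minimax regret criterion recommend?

A2

Column bests: State 1=37, State 2=38, State 3=39, State 4=32.
A1 regrets: 7, 34, 32, 32 → max 34
A2 regrets: 18, 0, 0, 9 → max 18
A3 regrets: 26, 0, 22, 0 → max 26
A4 regrets: 8, 32, 33, 24 → max 33
A5 regrets: 35, 10, 22, 12 → max 35
A6 regrets: 0, 23, 26, 31 → max 31
Smallest max regret = 18 → A2.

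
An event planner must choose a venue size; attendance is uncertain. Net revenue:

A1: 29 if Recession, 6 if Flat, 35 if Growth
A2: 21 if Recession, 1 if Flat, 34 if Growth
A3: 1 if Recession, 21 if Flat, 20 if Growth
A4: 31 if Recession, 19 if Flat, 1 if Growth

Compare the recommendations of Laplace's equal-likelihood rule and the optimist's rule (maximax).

Row averages: A1=70/3, A2=56/3, A3=14, A4=17
Highest average = 70/3 → A1.
Row maxima: A1=35, A2=34, A3=21, A4=31
Best best-case = 35 → A1.

laplace → A1; maximax → A1 (agree)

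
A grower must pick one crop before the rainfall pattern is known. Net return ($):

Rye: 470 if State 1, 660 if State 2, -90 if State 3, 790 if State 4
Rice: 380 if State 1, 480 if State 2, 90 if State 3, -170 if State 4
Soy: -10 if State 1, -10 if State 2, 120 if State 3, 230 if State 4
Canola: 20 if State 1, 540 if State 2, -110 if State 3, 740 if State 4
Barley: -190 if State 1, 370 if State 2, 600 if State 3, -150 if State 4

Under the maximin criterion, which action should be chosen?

Row minima: Rye=-90, Rice=-170, Soy=-10, Canola=-110, Barley=-190
Best worst-case = -10 → Soy.

Soy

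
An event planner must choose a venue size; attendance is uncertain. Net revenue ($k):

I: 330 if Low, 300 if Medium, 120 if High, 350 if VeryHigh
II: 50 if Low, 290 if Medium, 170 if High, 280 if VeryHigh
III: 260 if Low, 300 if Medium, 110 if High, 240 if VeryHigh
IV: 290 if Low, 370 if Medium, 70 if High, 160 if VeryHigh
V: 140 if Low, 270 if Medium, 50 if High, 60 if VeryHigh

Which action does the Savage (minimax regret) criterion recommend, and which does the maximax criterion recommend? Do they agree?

Column bests: Low=330, Medium=370, High=170, VeryHigh=350.
I regrets: 0, 70, 50, 0 → max 70
II regrets: 280, 80, 0, 70 → max 280
III regrets: 70, 70, 60, 110 → max 110
IV regrets: 40, 0, 100, 190 → max 190
V regrets: 190, 100, 120, 290 → max 290
Smallest max regret = 70 → I.
Row maxima: I=350, II=290, III=300, IV=370, V=270
Best best-case = 370 → IV.

minimax regret → I; maximax → IV (disagree)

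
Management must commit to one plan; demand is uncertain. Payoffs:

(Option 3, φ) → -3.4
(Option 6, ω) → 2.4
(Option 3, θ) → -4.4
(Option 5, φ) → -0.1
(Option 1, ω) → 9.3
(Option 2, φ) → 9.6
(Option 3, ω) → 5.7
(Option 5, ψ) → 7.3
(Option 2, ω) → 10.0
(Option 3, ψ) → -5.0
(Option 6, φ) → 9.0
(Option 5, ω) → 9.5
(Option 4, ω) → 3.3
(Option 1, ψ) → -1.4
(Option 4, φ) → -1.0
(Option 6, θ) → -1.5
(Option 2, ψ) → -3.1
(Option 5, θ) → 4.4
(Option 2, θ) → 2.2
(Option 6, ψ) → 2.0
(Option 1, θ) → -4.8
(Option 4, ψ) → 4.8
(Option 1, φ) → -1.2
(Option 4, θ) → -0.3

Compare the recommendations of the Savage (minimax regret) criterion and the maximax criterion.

minimax regret → Option 6; maximax → Option 2 (disagree)

Column bests: θ=4.4, φ=9.6, ψ=7.3, ω=10.0.
Option 1 regrets: 9.2, 10.8, 8.7, 0.7 → max 10.8
Option 2 regrets: 2.2, 0.0, 10.4, 0.0 → max 10.4
Option 3 regrets: 8.8, 13.0, 12.3, 4.3 → max 13.0
Option 4 regrets: 4.7, 10.6, 2.5, 6.7 → max 10.6
Option 5 regrets: 0.0, 9.7, 0.0, 0.5 → max 9.7
Option 6 regrets: 5.9, 0.6, 5.3, 7.6 → max 7.6
Smallest max regret = 7.6 → Option 6.
Row maxima: Option 1=9.3, Option 2=10.0, Option 3=5.7, Option 4=4.8, Option 5=9.5, Option 6=9.0
Best best-case = 10.0 → Option 2.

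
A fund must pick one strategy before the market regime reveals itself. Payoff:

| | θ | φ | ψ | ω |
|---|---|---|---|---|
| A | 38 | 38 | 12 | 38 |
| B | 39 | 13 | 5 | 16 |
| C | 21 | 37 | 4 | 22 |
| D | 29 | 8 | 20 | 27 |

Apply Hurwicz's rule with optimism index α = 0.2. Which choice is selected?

A

A: 0.2·38 + 0.8·12 = 17.2
B: 0.2·39 + 0.8·5 = 11.8
C: 0.2·37 + 0.8·4 = 10.6
D: 0.2·29 + 0.8·8 = 12.2
Highest Hurwicz score = 17.2 → A.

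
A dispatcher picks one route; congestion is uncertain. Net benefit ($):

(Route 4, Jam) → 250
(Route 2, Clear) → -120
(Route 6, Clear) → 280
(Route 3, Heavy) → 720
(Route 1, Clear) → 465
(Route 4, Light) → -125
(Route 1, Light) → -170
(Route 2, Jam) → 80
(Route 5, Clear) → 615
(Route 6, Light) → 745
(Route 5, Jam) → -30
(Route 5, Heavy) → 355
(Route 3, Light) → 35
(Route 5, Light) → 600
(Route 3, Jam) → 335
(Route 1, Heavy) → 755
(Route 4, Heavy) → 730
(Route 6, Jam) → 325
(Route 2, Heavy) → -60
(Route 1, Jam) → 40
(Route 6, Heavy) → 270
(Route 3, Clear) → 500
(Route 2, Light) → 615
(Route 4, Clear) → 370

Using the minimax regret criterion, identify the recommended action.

Column bests: Clear=615, Light=745, Heavy=755, Jam=335.
Route 1 regrets: 150, 915, 0, 295 → max 915
Route 2 regrets: 735, 130, 815, 255 → max 815
Route 3 regrets: 115, 710, 35, 0 → max 710
Route 4 regrets: 245, 870, 25, 85 → max 870
Route 5 regrets: 0, 145, 400, 365 → max 400
Route 6 regrets: 335, 0, 485, 10 → max 485
Smallest max regret = 400 → Route 5.

Route 5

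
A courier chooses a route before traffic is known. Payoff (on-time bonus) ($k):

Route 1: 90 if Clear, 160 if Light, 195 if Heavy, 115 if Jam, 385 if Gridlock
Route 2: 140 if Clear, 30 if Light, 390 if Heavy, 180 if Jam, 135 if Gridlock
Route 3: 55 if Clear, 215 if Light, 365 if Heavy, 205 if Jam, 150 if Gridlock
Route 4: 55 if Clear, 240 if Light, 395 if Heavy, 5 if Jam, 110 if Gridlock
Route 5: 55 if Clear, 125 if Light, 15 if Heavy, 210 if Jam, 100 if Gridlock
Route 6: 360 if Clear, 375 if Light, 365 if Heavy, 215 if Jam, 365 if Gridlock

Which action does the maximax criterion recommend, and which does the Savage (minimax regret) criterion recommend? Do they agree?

Row maxima: Route 1=385, Route 2=390, Route 3=365, Route 4=395, Route 5=210, Route 6=375
Best best-case = 395 → Route 4.
Column bests: Clear=360, Light=375, Heavy=395, Jam=215, Gridlock=385.
Route 1 regrets: 270, 215, 200, 100, 0 → max 270
Route 2 regrets: 220, 345, 5, 35, 250 → max 345
Route 3 regrets: 305, 160, 30, 10, 235 → max 305
Route 4 regrets: 305, 135, 0, 210, 275 → max 305
Route 5 regrets: 305, 250, 380, 5, 285 → max 380
Route 6 regrets: 0, 0, 30, 0, 20 → max 30
Smallest max regret = 30 → Route 6.

maximax → Route 4; minimax regret → Route 6 (disagree)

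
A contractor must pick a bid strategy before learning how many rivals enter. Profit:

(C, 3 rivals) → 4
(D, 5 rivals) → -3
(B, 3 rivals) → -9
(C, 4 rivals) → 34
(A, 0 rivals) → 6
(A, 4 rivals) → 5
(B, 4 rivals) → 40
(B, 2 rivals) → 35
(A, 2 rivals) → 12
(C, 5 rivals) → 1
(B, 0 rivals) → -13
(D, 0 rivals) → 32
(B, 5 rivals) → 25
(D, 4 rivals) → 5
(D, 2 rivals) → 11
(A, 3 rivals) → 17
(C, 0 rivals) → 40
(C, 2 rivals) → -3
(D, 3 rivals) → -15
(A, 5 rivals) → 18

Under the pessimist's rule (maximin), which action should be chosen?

Row minima: A=5, B=-13, C=-3, D=-15
Best worst-case = 5 → A.

A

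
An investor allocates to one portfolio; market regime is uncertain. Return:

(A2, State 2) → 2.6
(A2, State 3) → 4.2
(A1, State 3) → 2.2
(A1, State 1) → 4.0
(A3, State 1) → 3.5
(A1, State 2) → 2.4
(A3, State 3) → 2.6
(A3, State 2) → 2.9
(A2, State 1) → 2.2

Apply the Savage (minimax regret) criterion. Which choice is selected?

Column bests: State 1=4.0, State 2=2.9, State 3=4.2.
A1 regrets: 0.0, 0.5, 2.0 → max 2.0
A2 regrets: 1.8, 0.3, 0.0 → max 1.8
A3 regrets: 0.5, 0.0, 1.6 → max 1.6
Smallest max regret = 1.6 → A3.

A3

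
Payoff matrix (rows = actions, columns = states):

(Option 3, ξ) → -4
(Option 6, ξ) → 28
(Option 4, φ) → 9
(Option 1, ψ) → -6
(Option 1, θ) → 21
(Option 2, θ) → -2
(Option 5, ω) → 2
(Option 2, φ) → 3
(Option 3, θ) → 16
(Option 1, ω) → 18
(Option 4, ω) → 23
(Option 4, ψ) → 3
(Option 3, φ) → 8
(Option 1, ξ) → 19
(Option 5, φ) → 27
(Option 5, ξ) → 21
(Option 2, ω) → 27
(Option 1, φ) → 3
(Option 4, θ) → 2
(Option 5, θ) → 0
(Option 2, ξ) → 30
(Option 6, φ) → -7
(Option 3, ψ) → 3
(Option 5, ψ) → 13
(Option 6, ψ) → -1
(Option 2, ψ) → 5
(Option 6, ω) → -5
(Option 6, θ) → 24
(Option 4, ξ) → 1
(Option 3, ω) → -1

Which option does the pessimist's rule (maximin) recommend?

Row minima: Option 1=-6, Option 2=-2, Option 3=-4, Option 4=1, Option 5=0, Option 6=-7
Best worst-case = 1 → Option 4.

Option 4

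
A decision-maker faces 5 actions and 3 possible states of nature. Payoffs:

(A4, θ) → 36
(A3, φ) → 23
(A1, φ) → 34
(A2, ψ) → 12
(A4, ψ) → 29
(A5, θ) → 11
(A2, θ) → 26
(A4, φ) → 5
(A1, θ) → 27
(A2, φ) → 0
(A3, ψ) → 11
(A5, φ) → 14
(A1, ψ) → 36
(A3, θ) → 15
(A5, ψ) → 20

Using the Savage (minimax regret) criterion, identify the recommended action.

Column bests: θ=36, φ=34, ψ=36.
A1 regrets: 9, 0, 0 → max 9
A2 regrets: 10, 34, 24 → max 34
A3 regrets: 21, 11, 25 → max 25
A4 regrets: 0, 29, 7 → max 29
A5 regrets: 25, 20, 16 → max 25
Smallest max regret = 9 → A1.

A1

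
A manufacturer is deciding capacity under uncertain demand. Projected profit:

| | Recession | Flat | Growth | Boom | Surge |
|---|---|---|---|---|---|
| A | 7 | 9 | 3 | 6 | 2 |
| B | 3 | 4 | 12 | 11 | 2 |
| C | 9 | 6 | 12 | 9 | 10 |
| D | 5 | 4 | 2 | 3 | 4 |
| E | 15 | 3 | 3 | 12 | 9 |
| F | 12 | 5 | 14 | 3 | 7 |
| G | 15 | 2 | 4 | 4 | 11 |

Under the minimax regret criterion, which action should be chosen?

Column bests: Recession=15, Flat=9, Growth=14, Boom=12, Surge=11.
A regrets: 8, 0, 11, 6, 9 → max 11
B regrets: 12, 5, 2, 1, 9 → max 12
C regrets: 6, 3, 2, 3, 1 → max 6
D regrets: 10, 5, 12, 9, 7 → max 12
E regrets: 0, 6, 11, 0, 2 → max 11
F regrets: 3, 4, 0, 9, 4 → max 9
G regrets: 0, 7, 10, 8, 0 → max 10
Smallest max regret = 6 → C.

C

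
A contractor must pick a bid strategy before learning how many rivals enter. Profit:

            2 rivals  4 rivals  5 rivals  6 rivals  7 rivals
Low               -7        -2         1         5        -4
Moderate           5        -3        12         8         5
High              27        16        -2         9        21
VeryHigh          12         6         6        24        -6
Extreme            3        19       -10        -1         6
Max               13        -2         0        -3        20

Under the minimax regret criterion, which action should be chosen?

High

Column bests: 2 rivals=27, 4 rivals=19, 5 rivals=12, 6 rivals=24, 7 rivals=21.
Low regrets: 34, 21, 11, 19, 25 → max 34
Moderate regrets: 22, 22, 0, 16, 16 → max 22
High regrets: 0, 3, 14, 15, 0 → max 15
VeryHigh regrets: 15, 13, 6, 0, 27 → max 27
Extreme regrets: 24, 0, 22, 25, 15 → max 25
Max regrets: 14, 21, 12, 27, 1 → max 27
Smallest max regret = 15 → High.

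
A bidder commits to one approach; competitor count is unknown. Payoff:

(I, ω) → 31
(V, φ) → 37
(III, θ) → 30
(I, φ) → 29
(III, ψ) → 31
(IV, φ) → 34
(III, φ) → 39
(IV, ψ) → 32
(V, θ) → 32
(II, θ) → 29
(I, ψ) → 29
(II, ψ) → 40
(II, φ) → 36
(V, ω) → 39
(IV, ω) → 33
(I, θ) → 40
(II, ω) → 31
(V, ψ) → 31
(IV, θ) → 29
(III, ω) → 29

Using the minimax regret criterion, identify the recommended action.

V

Column bests: θ=40, φ=39, ψ=40, ω=39.
I regrets: 0, 10, 11, 8 → max 11
II regrets: 11, 3, 0, 8 → max 11
III regrets: 10, 0, 9, 10 → max 10
IV regrets: 11, 5, 8, 6 → max 11
V regrets: 8, 2, 9, 0 → max 9
Smallest max regret = 9 → V.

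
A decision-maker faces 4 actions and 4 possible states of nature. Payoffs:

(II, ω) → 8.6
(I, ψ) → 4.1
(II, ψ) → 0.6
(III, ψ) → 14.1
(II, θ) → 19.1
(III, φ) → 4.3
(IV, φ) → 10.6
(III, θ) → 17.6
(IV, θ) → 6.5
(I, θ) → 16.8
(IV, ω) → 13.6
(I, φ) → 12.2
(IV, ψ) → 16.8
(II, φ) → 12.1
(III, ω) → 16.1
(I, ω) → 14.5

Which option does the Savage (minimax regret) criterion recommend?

III

Column bests: θ=19.1, φ=12.2, ψ=16.8, ω=16.1.
I regrets: 2.3, 0.0, 12.7, 1.6 → max 12.7
II regrets: 0.0, 0.1, 16.2, 7.5 → max 16.2
III regrets: 1.5, 7.9, 2.7, 0.0 → max 7.9
IV regrets: 12.6, 1.6, 0.0, 2.5 → max 12.6
Smallest max regret = 7.9 → III.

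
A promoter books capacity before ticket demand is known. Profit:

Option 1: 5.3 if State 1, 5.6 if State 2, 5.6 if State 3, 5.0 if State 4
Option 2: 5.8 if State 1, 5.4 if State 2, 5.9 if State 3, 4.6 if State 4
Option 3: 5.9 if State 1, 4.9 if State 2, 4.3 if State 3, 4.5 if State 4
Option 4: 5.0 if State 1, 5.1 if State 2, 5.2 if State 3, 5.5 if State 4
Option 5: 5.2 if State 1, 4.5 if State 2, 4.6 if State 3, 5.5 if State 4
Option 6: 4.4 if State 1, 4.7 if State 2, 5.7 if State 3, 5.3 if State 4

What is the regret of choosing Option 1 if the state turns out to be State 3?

0.3

Best payoff under State 3 is 5.9.
Regret = 5.9 − 5.6 = 0.3.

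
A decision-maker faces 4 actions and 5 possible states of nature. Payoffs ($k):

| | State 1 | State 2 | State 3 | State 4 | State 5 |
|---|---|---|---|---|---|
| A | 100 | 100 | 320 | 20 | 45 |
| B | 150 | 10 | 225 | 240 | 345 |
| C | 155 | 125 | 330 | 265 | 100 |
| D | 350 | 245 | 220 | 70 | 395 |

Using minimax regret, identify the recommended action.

Column bests: State 1=350, State 2=245, State 3=330, State 4=265, State 5=395.
A regrets: 250, 145, 10, 245, 350 → max 350
B regrets: 200, 235, 105, 25, 50 → max 235
C regrets: 195, 120, 0, 0, 295 → max 295
D regrets: 0, 0, 110, 195, 0 → max 195
Smallest max regret = 195 → D.

D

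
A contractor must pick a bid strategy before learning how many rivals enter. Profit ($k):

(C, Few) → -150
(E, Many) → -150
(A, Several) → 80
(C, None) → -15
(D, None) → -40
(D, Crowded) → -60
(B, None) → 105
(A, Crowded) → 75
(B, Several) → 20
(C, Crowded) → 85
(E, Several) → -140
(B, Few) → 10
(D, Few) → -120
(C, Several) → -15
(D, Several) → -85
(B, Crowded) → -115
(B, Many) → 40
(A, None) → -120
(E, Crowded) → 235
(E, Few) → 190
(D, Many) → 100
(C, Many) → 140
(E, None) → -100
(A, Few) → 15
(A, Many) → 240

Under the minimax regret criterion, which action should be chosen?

Column bests: None=105, Few=190, Several=80, Many=240, Crowded=235.
A regrets: 225, 175, 0, 0, 160 → max 225
B regrets: 0, 180, 60, 200, 350 → max 350
C regrets: 120, 340, 95, 100, 150 → max 340
D regrets: 145, 310, 165, 140, 295 → max 310
E regrets: 205, 0, 220, 390, 0 → max 390
Smallest max regret = 225 → A.

A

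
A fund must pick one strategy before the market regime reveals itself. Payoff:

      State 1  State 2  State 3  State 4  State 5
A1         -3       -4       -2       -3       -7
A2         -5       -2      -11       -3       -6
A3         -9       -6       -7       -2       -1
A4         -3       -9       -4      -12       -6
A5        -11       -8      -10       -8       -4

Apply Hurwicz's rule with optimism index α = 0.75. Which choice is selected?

A3

A1: 0.75·(-2) + 0.25·(-7) = -3.25
A2: 0.75·(-2) + 0.25·(-11) = -4.25
A3: 0.75·(-1) + 0.25·(-9) = -3
A4: 0.75·(-3) + 0.25·(-12) = -5.25
A5: 0.75·(-4) + 0.25·(-11) = -5.75
Highest Hurwicz score = -3 → A3.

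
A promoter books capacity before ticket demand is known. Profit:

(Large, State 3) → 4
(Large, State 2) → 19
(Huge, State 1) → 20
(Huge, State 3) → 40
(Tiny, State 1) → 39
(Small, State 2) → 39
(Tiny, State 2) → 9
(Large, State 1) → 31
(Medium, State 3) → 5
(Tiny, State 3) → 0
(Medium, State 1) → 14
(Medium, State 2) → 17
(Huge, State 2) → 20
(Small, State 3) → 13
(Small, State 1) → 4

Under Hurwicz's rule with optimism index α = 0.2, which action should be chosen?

Tiny: 0.2·39 + 0.8·0 = 7.8
Small: 0.2·39 + 0.8·4 = 11
Medium: 0.2·17 + 0.8·5 = 7.4
Large: 0.2·31 + 0.8·4 = 9.4
Huge: 0.2·40 + 0.8·20 = 24
Highest Hurwicz score = 24 → Huge.

Huge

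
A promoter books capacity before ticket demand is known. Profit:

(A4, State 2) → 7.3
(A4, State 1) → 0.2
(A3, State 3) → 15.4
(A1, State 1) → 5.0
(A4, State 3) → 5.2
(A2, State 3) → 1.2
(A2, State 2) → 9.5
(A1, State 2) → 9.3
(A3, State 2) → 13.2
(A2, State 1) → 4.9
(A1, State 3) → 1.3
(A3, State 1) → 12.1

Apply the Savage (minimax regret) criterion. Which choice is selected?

A3

Column bests: State 1=12.1, State 2=13.2, State 3=15.4.
A1 regrets: 7.1, 3.9, 14.1 → max 14.1
A2 regrets: 7.2, 3.7, 14.2 → max 14.2
A3 regrets: 0.0, 0.0, 0.0 → max 0.0
A4 regrets: 11.9, 5.9, 10.2 → max 11.9
Smallest max regret = 0.0 → A3.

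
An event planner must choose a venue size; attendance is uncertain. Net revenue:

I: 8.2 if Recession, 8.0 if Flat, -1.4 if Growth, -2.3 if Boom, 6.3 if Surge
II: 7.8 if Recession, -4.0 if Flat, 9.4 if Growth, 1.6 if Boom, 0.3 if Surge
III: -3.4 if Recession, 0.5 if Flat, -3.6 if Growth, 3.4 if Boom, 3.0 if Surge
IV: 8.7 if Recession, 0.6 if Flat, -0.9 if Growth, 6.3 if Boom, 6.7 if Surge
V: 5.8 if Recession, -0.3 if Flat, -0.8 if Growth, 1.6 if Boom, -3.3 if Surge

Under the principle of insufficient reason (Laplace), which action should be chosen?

IV

Row averages: I=3.76, II=3.02, III=-0.02, IV=4.28, V=0.6
Highest average = 4.28 → IV.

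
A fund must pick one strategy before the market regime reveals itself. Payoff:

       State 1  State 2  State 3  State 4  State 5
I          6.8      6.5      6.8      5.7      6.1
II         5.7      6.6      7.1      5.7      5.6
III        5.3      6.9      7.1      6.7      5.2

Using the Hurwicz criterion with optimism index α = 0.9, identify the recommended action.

I: 0.9·6.8 + 0.1·5.7 = 6.69
II: 0.9·7.1 + 0.1·5.6 = 6.95
III: 0.9·7.1 + 0.1·5.2 = 6.91
Highest Hurwicz score = 6.95 → II.

II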